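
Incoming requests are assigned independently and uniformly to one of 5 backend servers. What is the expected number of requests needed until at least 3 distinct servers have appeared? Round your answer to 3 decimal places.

3.917

Going from k to k+1 distinct takes a geometric number of requests with mean 5/(5-k).
Sum over k = 0,...,2: E = 5/5 + 5/4 + 5/3 = 3.9167.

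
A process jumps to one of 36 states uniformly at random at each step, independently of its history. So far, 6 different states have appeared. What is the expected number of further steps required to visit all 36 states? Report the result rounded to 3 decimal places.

143.820

From k distinct to k+1 distinct takes on average 36/(36-k) steps.
Sum over k = 6,...,35: E = 36/30 + 36/29 + 36/28 + ... + 36/2 + 36/1 = 143.8195.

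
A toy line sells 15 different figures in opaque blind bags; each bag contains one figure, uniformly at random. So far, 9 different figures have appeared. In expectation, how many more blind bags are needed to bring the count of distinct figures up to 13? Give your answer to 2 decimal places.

14.25

From k distinct to k+1 distinct takes on average 15/(15-k) blind bags.
Sum over k = 9,...,12: E = 15/6 + 15/5 + 15/4 + 15/3 = 14.250.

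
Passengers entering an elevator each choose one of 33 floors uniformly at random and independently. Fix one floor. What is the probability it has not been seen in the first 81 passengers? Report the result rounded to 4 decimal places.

Each passenger misses the fixed floor with probability (33-1)/33 = 32/33, independently.
P(still missing after 81) = (32/33)^81 = 0.08270.

0.0827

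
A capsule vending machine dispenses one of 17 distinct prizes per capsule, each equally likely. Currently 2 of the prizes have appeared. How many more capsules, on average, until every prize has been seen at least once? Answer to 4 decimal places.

The wait to go from k to k+1 distinct prizes is geometric with mean 17/(17-k).
Sum over k = 2,...,16: E = 17/15 + 17/14 + 17/13 + ... + 17/2 + 17/1 = 56.40989.

56.4099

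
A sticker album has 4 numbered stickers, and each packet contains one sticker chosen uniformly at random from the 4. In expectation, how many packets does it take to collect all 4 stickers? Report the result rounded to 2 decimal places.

8.33

The wait to go from k to k+1 distinct stickers is geometric with mean 4/(4-k).
E[T] = 4/4 + 4/3 + 4/2 + 4/1 = 4·H_{4}.
H_{4} = 2.083, so E[T] = 8.333.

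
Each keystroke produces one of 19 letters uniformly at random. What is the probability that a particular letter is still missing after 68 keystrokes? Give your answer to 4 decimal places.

On each keystroke the fixed letter fails to appear with probability 18/19.
P(still missing after 68) = (18/19)^68 = 0.02531.

0.0253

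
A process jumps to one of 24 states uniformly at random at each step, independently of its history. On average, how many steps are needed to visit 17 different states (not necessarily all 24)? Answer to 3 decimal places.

Going from k to k+1 distinct takes a geometric number of steps with mean 24/(24-k).
Sum over k = 0,...,16: E = 24/24 + 24/23 + 24/22 + ... + 24/9 + 24/8 = 28.3944.

28.394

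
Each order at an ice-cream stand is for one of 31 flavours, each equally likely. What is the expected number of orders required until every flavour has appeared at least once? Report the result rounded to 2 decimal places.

124.84

The wait to go from k to k+1 distinct flavours is geometric with mean 31/(31-k).
E[T] = 31/31 + 31/30 + 31/29 + ... + 31/2 + 31/1 = 31·H_{31}.
H_{31} = 4.027, so E[T] = 124.845.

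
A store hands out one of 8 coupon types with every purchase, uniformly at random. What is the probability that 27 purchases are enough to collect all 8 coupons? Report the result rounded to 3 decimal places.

0.794

Let A_i be the event that coupon i is missing after 27 purchases. By inclusion–exclusion on the A_i,
P(all seen) = Σ_{j=0}^{8} (-1)^j C(8,j)((8-j)/8)^27
= 1.0000 - 0.2174 + 0.0119 - 0.0002 + 0.0000 - 0.0000 + 0.0000 - 0.0000 + 0.0000
= 0.7943.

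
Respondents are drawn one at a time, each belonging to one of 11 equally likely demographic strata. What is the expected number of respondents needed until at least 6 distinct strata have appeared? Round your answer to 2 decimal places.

8.10

Going from k to k+1 distinct takes a geometric number of respondents with mean 11/(11-k).
Sum over k = 0,...,5: E = 11/11 + 11/10 + 11/9 + 11/8 + 11/7 + 11/6 = 8.102.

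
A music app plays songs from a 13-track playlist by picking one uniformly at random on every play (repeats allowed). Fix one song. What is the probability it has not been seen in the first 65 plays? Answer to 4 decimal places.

0.0055

On each play the fixed song fails to appear with probability 12/13.
P(still missing after 65) = (12/13)^65 = 0.00550.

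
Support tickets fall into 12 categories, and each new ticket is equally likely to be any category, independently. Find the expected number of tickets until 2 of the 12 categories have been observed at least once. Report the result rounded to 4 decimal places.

Going from k to k+1 distinct takes a geometric number of tickets with mean 12/(12-k).
Sum over k = 0,...,1: E = 12/12 + 12/11 = 2.09091.

2.0909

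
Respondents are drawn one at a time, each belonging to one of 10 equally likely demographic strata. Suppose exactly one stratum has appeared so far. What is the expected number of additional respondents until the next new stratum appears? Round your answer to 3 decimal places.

1.111

The number of respondents until the next new stratum is geometric with success probability 9/10, so its mean is 10/9.
E = 10/9 = 1.1111.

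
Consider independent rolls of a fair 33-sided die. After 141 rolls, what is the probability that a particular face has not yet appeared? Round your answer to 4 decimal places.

Each roll misses the fixed face with probability (33-1)/33 = 32/33, independently.
P(still missing after 141) = (32/33)^141 = 0.01305.

0.0131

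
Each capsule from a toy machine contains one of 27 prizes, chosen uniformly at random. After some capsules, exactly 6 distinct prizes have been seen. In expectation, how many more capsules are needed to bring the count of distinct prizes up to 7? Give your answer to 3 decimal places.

From k distinct to k+1 distinct takes on average 27/(27-k) capsules.
Only the k = 6 term is needed: E = 27/21 = 1.2857.

1.286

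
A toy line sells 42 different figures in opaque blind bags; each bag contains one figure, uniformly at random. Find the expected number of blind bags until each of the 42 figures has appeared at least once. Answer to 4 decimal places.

The wait to go from k to k+1 distinct figures is geometric with mean 42/(42-k).
E[T] = 42/42 + 42/41 + 42/40 + ... + 42/2 + 42/1 = 42·H_{42}.
H_{42} = 4.32674, so E[T] = 181.72320.

181.7232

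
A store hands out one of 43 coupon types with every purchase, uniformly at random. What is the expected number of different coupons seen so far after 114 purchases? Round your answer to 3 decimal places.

40.059

For each coupon, P(seen in 114 purchases) = 1 - (42/43)^114 = 0.9316.
By linearity of expectation, E[distinct seen] = 43·(1 - (42/43)^114) = 40.0591.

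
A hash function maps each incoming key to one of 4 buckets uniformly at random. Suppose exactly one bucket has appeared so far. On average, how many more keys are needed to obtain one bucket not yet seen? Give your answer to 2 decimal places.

1.33

The number of keys until the next new bucket is geometric with success probability 3/4, so its mean is 4/3.
E = 4/3 = 1.333.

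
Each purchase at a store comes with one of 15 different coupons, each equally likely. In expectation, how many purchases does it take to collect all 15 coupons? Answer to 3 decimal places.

49.773

Split into phases: going from k distinct to k+1 distinct takes on average 15/(15-k) purchases.
E[T] = 15/15 + 15/14 + 15/13 + ... + 15/2 + 15/1 = 15·H_{15}.
H_{15} = 3.3182, so E[T] = 49.7734.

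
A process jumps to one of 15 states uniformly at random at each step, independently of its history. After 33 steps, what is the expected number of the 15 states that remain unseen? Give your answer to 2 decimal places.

1.54

For each state, P(unseen after 33) = (14/15)^33 = 0.103.
By linearity of expectation, E[unseen] = 15·(14/15)^33 = 1.539.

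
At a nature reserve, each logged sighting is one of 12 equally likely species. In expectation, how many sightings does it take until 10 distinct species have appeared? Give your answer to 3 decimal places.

19.239

Going from k to k+1 distinct takes a geometric number of sightings with mean 12/(12-k).
Sum over k = 0,...,9: E = 12/12 + 12/11 + 12/10 + ... + 12/4 + 12/3 = 19.2385.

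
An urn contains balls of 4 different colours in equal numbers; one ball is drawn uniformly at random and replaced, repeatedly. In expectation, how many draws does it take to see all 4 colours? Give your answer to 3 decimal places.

8.333

Split into phases: going from k distinct to k+1 distinct takes on average 4/(4-k) draws.
E[T] = 4/4 + 4/3 + 4/2 + 4/1 = 4·H_{4}.
H_{4} = 2.0833, so E[T] = 8.3333.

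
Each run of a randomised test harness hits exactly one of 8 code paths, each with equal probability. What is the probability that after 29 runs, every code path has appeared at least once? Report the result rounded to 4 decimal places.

0.8401

By inclusion–exclusion over which code paths are missing,
P(all seen) = Σ_{j=0}^{8} (-1)^j C(8,j)((8-j)/8)^29
= 1.00000 - 0.16647 + 0.00667 - 0.00007 + 0.00000 - 0.00000 + 0.00000 - 0.00000 + 0.00000
= 0.84013.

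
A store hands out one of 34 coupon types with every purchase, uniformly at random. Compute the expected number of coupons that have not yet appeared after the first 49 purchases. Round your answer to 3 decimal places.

7.874

For each coupon, P(unseen after 49) = (33/34)^49 = 0.2316.
By linearity of expectation, E[unseen] = 34·(33/34)^49 = 7.8740.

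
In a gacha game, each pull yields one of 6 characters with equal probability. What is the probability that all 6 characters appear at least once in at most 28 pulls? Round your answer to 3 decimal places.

0.964

By inclusion–exclusion over which characters are missing,
P(all seen) = Σ_{j=0}^{6} (-1)^j C(6,j)((6-j)/6)^28
= 1.0000 - 0.0364 + 0.0002 - 0.0000 + 0.0000 - 0.0000 + 0.0000
= 0.9638.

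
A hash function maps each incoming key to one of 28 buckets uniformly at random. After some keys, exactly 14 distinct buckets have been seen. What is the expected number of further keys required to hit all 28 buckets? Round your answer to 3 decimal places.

91.044

The wait to go from k to k+1 distinct buckets is geometric with mean 28/(28-k).
Sum over k = 14,...,27: E = 28/14 + 28/13 + 28/12 + ... + 28/2 + 28/1 = 91.0437.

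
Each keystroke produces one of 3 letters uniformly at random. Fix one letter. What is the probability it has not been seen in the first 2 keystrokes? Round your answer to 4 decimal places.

Each keystroke misses the fixed letter with probability (3-1)/3 = 2/3, independently.
P(still missing after 2) = (2/3)^2 = 0.44444.

0.4444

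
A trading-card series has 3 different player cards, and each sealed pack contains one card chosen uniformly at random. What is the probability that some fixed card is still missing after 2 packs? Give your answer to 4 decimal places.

Each pack misses the fixed card with probability (3-1)/3 = 2/3, independently.
P(still missing after 2) = (2/3)^2 = 0.44444.

0.4444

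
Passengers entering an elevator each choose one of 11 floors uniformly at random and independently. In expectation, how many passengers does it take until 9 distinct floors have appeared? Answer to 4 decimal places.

With k distinct floors already seen, the next new one arrives after an expected 11/(11-k) passengers.
Sum over k = 0,...,8: E = 11/11 + 11/10 + 11/9 + ... + 11/4 + 11/3 = 16.71865.

16.7187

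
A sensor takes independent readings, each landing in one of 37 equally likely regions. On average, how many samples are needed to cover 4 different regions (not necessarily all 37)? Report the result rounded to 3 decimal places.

Going from k to k+1 distinct takes a geometric number of samples with mean 37/(37-k).
Sum over k = 0,...,3: E = 37/37 + 37/36 + 37/35 + 37/34 = 4.1732.

4.173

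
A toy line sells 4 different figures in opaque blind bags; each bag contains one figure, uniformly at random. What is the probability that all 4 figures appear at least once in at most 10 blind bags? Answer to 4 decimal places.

By inclusion–exclusion over which figures are missing,
P(all seen) = Σ_{j=0}^{4} (-1)^j C(4,j)((4-j)/4)^10
= 1.00000 - 0.22525 + 0.00586 - 0.00000 + 0.00000
= 0.78060.

0.7806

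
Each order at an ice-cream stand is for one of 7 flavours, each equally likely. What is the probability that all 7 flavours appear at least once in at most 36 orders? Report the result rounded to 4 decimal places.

By inclusion–exclusion over which flavours are missing,
P(all seen) = Σ_{j=0}^{7} (-1)^j C(7,j)((7-j)/7)^36
= 1.00000 - 0.02723 + 0.00012 - 0.00000 + 0.00000 - 0.00000 + 0.00000 - 0.00000
= 0.97289.

0.9729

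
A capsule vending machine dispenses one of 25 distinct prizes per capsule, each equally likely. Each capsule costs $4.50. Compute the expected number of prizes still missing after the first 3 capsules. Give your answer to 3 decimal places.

For each prize, P(unseen after 3) = (24/25)^3 = 0.8847.
By linearity of expectation, E[unseen] = 25·(24/25)^3 = 22.1184.

22.118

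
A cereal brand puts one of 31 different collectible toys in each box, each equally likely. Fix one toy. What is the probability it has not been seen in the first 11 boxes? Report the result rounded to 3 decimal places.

On each box the fixed toy fails to appear with probability 30/31.
P(still missing after 11) = (30/31)^11 = 0.6972.

0.697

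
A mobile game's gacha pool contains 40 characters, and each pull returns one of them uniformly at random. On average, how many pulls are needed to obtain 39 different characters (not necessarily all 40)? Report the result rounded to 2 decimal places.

131.14

With k distinct characters already seen, the next new one arrives after an expected 40/(40-k) pulls.
Sum over k = 0,...,38: E = 40/40 + 40/39 + 40/38 + ... + 40/3 + 40/2 = 131.142.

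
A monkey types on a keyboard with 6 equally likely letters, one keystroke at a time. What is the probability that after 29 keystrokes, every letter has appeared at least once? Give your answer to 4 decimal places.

0.9698

By inclusion–exclusion over which letters are missing,
P(all seen) = Σ_{j=0}^{6} (-1)^j C(6,j)((6-j)/6)^29
= 1.00000 - 0.03033 + 0.00012 - 0.00000 + 0.00000 - 0.00000 + 0.00000
= 0.96979.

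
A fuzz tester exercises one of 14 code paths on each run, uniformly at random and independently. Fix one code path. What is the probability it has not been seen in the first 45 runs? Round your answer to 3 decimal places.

0.036

On each run the fixed code path fails to appear with probability 13/14.
P(still missing after 45) = (13/14)^45 = 0.0356.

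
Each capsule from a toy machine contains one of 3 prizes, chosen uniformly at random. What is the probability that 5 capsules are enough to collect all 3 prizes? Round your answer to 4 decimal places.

0.6173

Let A_i be the event that prize i is missing after 5 capsules. By inclusion–exclusion on the A_i,
P(all seen) = Σ_{j=0}^{3} (-1)^j C(3,j)((3-j)/3)^5
= 1.00000 - 0.39506 + 0.01235 - 0.00000
= 0.61728.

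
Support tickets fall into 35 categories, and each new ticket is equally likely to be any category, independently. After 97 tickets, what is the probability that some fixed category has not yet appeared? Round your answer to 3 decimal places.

Each ticket misses the fixed category with probability (35-1)/35 = 34/35, independently.
P(still missing after 97) = (34/35)^97 = 0.0601.

0.060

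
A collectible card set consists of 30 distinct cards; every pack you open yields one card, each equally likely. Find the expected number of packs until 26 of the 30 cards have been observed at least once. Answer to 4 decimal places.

Going from k to k+1 distinct takes a geometric number of packs with mean 30/(30-k).
Sum over k = 0,...,25: E = 30/30 + 30/29 + 30/28 + ... + 30/6 + 30/5 = 57.34961.

57.3496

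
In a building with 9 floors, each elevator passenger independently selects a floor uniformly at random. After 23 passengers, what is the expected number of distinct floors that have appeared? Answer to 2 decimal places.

For each floor, P(seen in 23 passengers) = 1 - (8/9)^23 = 0.933.
By linearity of expectation, E[distinct seen] = 9·(1 - (8/9)^23) = 8.401.

8.40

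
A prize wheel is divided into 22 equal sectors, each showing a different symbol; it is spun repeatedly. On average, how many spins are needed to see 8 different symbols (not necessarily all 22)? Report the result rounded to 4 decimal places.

With k distinct symbols already seen, the next new one arrives after an expected 22/(22-k) spins.
Sum over k = 0,...,7: E = 22/22 + 22/21 + 22/20 + ... + 22/16 + 22/15 = 9.66352.

9.6635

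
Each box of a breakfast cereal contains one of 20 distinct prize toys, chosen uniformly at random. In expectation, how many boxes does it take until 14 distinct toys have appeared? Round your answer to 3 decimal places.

22.955

Going from k to k+1 distinct takes a geometric number of boxes with mean 20/(20-k).
Sum over k = 0,...,13: E = 20/20 + 20/19 + 20/18 + ... + 20/8 + 20/7 = 22.9548.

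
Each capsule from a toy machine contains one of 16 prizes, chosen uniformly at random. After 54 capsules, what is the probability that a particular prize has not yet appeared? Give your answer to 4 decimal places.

0.0307

On each capsule the fixed prize fails to appear with probability 15/16.
P(still missing after 54) = (15/16)^54 = 0.03065.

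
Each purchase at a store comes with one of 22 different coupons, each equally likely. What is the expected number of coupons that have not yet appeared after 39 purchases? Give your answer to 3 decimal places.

For each coupon, P(unseen after 39) = (21/22)^39 = 0.1630.
By linearity of expectation, E[unseen] = 22·(21/22)^39 = 3.5850.

3.585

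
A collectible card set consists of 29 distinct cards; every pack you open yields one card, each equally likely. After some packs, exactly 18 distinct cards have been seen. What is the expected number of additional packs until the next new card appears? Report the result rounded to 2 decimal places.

Each pack yields a new card with probability (29-18)/29 = 11/29, so the wait is geometric with mean 29/11.
E = 29/11 = 2.636.

2.64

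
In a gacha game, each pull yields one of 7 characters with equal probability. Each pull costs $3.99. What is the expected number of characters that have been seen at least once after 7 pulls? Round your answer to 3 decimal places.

For each character, P(seen in 7 pulls) = 1 - (6/7)^7 = 0.6601.
By linearity of expectation, E[distinct seen] = 7·(1 - (6/7)^7) = 4.6206.

4.621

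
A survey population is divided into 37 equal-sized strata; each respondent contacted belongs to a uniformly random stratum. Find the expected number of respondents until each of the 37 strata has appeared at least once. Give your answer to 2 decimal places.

155.46

The wait to go from k to k+1 distinct strata is geometric with mean 37/(37-k).
E[T] = 37/37 + 37/36 + 37/35 + ... + 37/2 + 37/1 = 37·H_{37}.
H_{37} = 4.202, so E[T] = 155.459.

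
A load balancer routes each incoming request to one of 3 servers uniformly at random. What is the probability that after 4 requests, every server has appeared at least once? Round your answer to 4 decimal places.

By inclusion–exclusion over which servers are missing,
P(all seen) = Σ_{j=0}^{3} (-1)^j C(3,j)((3-j)/3)^4
= 1.00000 - 0.59259 + 0.03704 - 0.00000
= 0.44444.

0.4444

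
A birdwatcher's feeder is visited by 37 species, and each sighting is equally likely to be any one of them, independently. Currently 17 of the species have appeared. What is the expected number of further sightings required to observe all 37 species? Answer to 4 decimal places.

The wait to go from k to k+1 distinct species is geometric with mean 37/(37-k).
Sum over k = 17,...,36: E = 37/20 + 37/19 + 37/18 + ... + 37/2 + 37/1 = 133.11637.

133.1164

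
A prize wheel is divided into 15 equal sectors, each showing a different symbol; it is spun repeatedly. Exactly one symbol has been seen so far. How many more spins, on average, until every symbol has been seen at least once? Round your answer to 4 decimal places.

From k distinct to k+1 distinct takes on average 15/(15-k) spins.
Sum over k = 1,...,14: E = 15/14 + 15/13 + 15/12 + ... + 15/2 + 15/1 = 48.77343.

48.7734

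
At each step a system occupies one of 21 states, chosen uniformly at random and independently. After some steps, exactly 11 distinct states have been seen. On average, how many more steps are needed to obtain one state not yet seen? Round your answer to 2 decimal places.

2.10

The number of steps until the next new state is geometric with success probability 10/21, so its mean is 21/10.
E = 21/10 = 2.100.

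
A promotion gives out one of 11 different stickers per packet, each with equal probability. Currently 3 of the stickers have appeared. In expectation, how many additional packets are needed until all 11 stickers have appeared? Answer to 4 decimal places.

29.8964

The wait to go from k to k+1 distinct stickers is geometric with mean 11/(11-k).
Sum over k = 3,...,10: E = 11/8 + 11/7 + 11/6 + ... + 11/2 + 11/1 = 29.89643.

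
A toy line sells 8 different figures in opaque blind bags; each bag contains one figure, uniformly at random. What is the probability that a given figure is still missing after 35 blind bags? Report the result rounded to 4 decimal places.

Each blind bag misses the fixed figure with probability (8-1)/8 = 7/8, independently.
P(still missing after 35) = (7/8)^35 = 0.00934.

0.0093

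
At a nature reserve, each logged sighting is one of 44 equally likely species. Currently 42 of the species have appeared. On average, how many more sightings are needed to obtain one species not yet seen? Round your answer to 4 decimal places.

Each sighting yields a new species with probability (44-42)/44 = 2/44, so the wait is geometric with mean 44/2.
E = 44/2 = 22.00000.

22.0000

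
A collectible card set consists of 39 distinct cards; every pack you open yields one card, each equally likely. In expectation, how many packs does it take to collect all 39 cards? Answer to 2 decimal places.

The wait to go from k to k+1 distinct cards is geometric with mean 39/(39-k).
E[T] = 39/39 + 39/38 + 39/37 + ... + 39/2 + 39/1 = 39·H_{39}.
H_{39} = 4.254, so E[T] = 165.888.

165.89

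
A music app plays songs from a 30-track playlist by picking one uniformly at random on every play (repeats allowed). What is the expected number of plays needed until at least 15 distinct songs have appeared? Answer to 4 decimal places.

Going from k to k+1 distinct takes a geometric number of plays with mean 30/(30-k).
Sum over k = 0,...,14: E = 30/30 + 30/29 + 30/28 + ... + 30/17 + 30/16 = 20.30274.

20.3027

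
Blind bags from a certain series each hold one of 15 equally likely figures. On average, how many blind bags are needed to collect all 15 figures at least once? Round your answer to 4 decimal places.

49.7734

Split into phases: going from k distinct to k+1 distinct takes on average 15/(15-k) blind bags.
E[T] = 15/15 + 15/14 + 15/13 + ... + 15/2 + 15/1 = 15·H_{15}.
H_{15} = 3.31823, so E[T] = 49.77343.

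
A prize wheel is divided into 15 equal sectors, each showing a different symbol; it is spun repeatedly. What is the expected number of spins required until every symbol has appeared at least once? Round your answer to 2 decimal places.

49.77

After k distinct symbols have appeared, the next spin gives a new one with probability (15-k)/15, so the expected wait for the (k+1)-th is 15/(15-k).
E[T] = 15/15 + 15/14 + 15/13 + ... + 15/2 + 15/1 = 15·H_{15}.
H_{15} = 3.318, so E[T] = 49.773.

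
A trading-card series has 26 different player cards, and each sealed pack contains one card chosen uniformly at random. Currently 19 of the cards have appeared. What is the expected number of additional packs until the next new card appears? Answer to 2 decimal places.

3.71

The number of packs until the next new card is geometric with success probability 7/26, so its mean is 26/7.
E = 26/7 = 3.714.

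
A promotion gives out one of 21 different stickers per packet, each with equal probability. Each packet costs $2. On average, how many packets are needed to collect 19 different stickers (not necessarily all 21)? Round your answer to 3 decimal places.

45.053

Going from k to k+1 distinct takes a geometric number of packets with mean 21/(21-k).
Sum over k = 0,...,18: E = 21/21 + 21/20 + 21/19 + ... + 21/4 + 21/3 = 45.0525.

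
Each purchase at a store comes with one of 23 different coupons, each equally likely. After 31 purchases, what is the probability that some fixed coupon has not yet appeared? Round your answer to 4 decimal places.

On each purchase the fixed coupon fails to appear with probability 22/23.
P(still missing after 31) = (22/23)^31 = 0.25208.

0.2521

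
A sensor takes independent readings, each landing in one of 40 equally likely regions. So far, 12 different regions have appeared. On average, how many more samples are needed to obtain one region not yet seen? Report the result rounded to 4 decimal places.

Each sample yields a new region with probability (40-12)/40 = 28/40, so the wait is geometric with mean 40/28.
E = 40/28 = 1.42857.

1.4286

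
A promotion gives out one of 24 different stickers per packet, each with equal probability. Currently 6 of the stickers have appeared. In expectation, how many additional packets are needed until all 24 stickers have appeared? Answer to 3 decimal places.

With k distinct stickers already seen, the next new one takes an expected 24/(24-k) packets.
Sum over k = 6,...,23: E = 24/18 + 24/17 + 24/16 + ... + 24/2 + 24/1 = 83.8826.

83.883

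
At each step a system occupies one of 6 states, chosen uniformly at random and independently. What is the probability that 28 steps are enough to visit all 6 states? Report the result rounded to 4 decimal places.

Let A_i be the event that state i is missing after 28 steps. By inclusion–exclusion on the A_i,
P(all seen) = Σ_{j=0}^{6} (-1)^j C(6,j)((6-j)/6)^28
= 1.00000 - 0.03640 + 0.00018 - 0.00000 + 0.00000 - 0.00000 + 0.00000
= 0.96378.

0.9638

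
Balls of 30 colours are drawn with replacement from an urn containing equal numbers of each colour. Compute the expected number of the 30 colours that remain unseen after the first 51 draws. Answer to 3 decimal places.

For each colour, P(unseen after 51) = (29/30)^51 = 0.1775.
By linearity of expectation, E[unseen] = 30·(29/30)^51 = 5.3240.

5.324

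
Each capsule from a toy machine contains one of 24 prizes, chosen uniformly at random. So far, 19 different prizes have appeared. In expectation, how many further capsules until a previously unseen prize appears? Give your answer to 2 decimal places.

4.80

The number of capsules until the next new prize is geometric with success probability 5/24, so its mean is 24/5.
E = 24/5 = 4.800.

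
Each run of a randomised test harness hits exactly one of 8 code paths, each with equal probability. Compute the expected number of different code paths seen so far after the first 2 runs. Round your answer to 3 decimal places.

1.875

For each code path, P(seen in 2 runs) = 1 - (7/8)^2 = 0.2344.
By linearity of expectation, E[distinct seen] = 8·(1 - (7/8)^2) = 1.8750.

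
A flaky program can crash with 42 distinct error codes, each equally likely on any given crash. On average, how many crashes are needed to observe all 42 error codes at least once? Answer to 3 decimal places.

The wait to go from k to k+1 distinct error codes is geometric with mean 42/(42-k).
E[T] = 42/42 + 42/41 + 42/40 + ... + 42/2 + 42/1 = 42·H_{42}.
H_{42} = 4.3267, so E[T] = 181.7232.

181.723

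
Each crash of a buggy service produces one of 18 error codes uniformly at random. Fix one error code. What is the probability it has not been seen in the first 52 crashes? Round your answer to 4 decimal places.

On each crash the fixed error code fails to appear with probability 17/18.
P(still missing after 52) = (17/18)^52 = 0.05119.

0.0512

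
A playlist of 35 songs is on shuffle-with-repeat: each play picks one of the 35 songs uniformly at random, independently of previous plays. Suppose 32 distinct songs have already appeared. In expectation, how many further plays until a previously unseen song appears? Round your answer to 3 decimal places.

11.667

The number of plays until the next new song is geometric with success probability 3/35, so its mean is 35/3.
E = 35/3 = 11.6667.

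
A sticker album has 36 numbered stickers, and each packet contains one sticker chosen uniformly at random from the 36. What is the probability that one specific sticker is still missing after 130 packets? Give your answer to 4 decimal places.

0.0257

On each packet the fixed sticker fails to appear with probability 35/36.
P(still missing after 130) = (35/36)^130 = 0.02568.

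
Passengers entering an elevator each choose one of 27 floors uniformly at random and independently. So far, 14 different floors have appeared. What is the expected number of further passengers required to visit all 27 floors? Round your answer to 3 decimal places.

85.864

With k distinct floors already seen, the next new one takes an expected 27/(27-k) passengers.
Sum over k = 14,...,26: E = 27/13 + 27/12 + 27/11 + ... + 27/2 + 27/1 = 85.8636.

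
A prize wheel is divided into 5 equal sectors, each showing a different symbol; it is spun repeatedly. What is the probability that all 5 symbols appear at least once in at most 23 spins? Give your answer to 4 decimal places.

0.9706

By inclusion–exclusion over which symbols are missing,
P(all seen) = Σ_{j=0}^{5} (-1)^j C(5,j)((5-j)/5)^23
= 1.00000 - 0.02951 + 0.00008 - 0.00000 + 0.00000 - 0.00000
= 0.97056.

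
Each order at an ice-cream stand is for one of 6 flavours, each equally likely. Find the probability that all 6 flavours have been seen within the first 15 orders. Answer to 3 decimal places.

Let A_i be the event that flavour i is missing after 15 orders. By inclusion–exclusion on the A_i,
P(all seen) = Σ_{j=0}^{6} (-1)^j C(6,j)((6-j)/6)^15
= 1.0000 - 0.3894 + 0.0343 - 0.0006 + 0.0000 - 0.0000 + 0.0000
= 0.6442.

0.644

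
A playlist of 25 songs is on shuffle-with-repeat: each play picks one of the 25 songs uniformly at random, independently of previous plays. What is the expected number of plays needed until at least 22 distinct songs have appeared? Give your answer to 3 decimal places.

49.566

Going from k to k+1 distinct takes a geometric number of plays with mean 25/(25-k).
Sum over k = 0,...,21: E = 25/25 + 25/24 + 25/23 + ... + 25/5 + 25/4 = 49.5656.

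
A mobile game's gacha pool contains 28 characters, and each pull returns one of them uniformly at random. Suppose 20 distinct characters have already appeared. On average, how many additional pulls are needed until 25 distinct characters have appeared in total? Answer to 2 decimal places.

24.77

With k distinct characters already seen, the next new one takes an expected 28/(28-k) pulls.
Sum over k = 20,...,24: E = 28/8 + 28/7 + 28/6 + 28/5 + 28/4 = 24.767.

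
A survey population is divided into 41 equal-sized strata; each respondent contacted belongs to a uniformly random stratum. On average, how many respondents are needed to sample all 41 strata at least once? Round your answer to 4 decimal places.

After k distinct strata have appeared, the next respondent gives a new one with probability (41-k)/41, so the expected wait for the (k+1)-th is 41/(41-k).
E[T] = 41/41 + 41/40 + 41/39 + ... + 41/2 + 41/1 = 41·H_{41}.
H_{41} = 4.30293, so E[T] = 176.42026.

176.4203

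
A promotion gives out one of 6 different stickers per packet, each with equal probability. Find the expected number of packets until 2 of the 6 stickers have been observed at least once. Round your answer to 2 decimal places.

With k distinct stickers already seen, the next new one arrives after an expected 6/(6-k) packets.
Sum over k = 0,...,1: E = 6/6 + 6/5 = 2.200.

2.20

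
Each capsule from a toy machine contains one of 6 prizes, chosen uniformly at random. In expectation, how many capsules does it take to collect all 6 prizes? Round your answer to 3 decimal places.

14.700

After k distinct prizes have appeared, the next capsule gives a new one with probability (6-k)/6, so the expected wait for the (k+1)-th is 6/(6-k).
E[T] = 6/6 + 6/5 + 6/4 + 6/3 + 6/2 + 6/1 = 6·H_{6}.
H_{6} = 2.4500, so E[T] = 14.7000.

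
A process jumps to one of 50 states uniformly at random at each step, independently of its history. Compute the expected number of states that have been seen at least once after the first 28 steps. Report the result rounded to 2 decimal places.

21.60

For each state, P(seen in 28 steps) = 1 - (49/50)^28 = 0.432.
By linearity of expectation, E[distinct seen] = 50·(1 - (49/50)^28) = 21.601.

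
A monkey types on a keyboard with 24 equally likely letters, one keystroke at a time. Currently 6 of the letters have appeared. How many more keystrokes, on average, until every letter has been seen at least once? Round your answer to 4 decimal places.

From k distinct to k+1 distinct takes on average 24/(24-k) keystrokes.
Sum over k = 6,...,23: E = 24/18 + 24/17 + 24/16 + ... + 24/2 + 24/1 = 83.88259.

83.8826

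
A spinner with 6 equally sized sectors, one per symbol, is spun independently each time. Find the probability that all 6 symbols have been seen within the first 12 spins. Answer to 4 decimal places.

0.4378

By inclusion–exclusion over which symbols are missing,
P(all seen) = Σ_{j=0}^{6} (-1)^j C(6,j)((6-j)/6)^12
= 1.00000 - 0.67294 + 0.11561 - 0.00488 + 0.00003 - 0.00000 + 0.00000
= 0.43782.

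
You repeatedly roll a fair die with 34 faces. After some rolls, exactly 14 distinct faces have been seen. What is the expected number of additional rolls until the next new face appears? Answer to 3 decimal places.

1.700

The number of rolls until the next new face is geometric with success probability 20/34, so its mean is 34/20.
E = 34/20 = 1.7000.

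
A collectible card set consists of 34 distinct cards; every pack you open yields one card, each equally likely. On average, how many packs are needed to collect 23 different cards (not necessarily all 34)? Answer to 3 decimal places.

37.343

With k distinct cards already seen, the next new one arrives after an expected 34/(34-k) packs.
Sum over k = 0,...,22: E = 34/34 + 34/33 + 34/32 + ... + 34/13 + 34/12 = 37.3433.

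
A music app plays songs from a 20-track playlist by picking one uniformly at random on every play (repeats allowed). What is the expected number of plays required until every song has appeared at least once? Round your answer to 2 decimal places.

After k distinct songs have appeared, the next play gives a new one with probability (20-k)/20, so the expected wait for the (k+1)-th is 20/(20-k).
E[T] = 20/20 + 20/19 + 20/18 + ... + 20/2 + 20/1 = 20·H_{20}.
H_{20} = 3.598, so E[T] = 71.955.

71.95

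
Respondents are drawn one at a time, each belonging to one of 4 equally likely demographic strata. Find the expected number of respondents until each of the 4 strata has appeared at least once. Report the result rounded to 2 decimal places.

The wait to go from k to k+1 distinct strata is geometric with mean 4/(4-k).
E[T] = 4/4 + 4/3 + 4/2 + 4/1 = 4·H_{4}.
H_{4} = 2.083, so E[T] = 8.333.

8.33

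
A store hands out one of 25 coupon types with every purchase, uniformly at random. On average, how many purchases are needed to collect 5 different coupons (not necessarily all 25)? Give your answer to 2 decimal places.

5.46

Going from k to k+1 distinct takes a geometric number of purchases with mean 25/(25-k).
Sum over k = 0,...,4: E = 25/25 + 25/24 + 25/23 + 25/22 + 25/21 = 5.455.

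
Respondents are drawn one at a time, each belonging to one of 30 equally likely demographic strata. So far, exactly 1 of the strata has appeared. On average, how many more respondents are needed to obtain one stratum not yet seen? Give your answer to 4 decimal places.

Each respondent yields a new stratum with probability (30-1)/30 = 29/30, so the wait is geometric with mean 30/29.
E = 30/29 = 1.03448.

1.0345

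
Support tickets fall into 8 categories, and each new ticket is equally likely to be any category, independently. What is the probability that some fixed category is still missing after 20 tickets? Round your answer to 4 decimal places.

Each ticket misses the fixed category with probability (8-1)/8 = 7/8, independently.
P(still missing after 20) = (7/8)^20 = 0.06921.

0.0692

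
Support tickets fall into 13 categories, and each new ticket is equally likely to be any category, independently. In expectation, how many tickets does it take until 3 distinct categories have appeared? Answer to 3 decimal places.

With k distinct categories already seen, the next new one arrives after an expected 13/(13-k) tickets.
Sum over k = 0,...,2: E = 13/13 + 13/12 + 13/11 = 3.2652.

3.265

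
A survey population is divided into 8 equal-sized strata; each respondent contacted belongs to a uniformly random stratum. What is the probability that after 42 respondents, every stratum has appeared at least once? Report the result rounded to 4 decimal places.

By inclusion–exclusion over which strata are missing,
P(all seen) = Σ_{j=0}^{8} (-1)^j C(8,j)((8-j)/8)^42
= 1.00000 - 0.02934 + 0.00016 - 0.00000 + 0.00000 - 0.00000 + 0.00000 - 0.00000 + 0.00000
= 0.97082.

0.9708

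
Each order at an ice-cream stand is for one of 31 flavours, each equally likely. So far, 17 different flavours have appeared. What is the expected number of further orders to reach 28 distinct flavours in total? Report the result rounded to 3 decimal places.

43.965

The wait to go from k to k+1 distinct flavours is geometric with mean 31/(31-k).
Sum over k = 17,...,27: E = 31/14 + 31/13 + 31/12 + ... + 31/5 + 31/4 = 43.9651.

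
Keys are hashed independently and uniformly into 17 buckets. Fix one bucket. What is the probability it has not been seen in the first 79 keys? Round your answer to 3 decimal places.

0.008

Each key misses the fixed bucket with probability (17-1)/17 = 16/17, independently.
P(still missing after 79) = (16/17)^79 = 0.0083.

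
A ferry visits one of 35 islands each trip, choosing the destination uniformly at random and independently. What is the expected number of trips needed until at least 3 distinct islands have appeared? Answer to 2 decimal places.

3.09

With k distinct islands already seen, the next new one arrives after an expected 35/(35-k) trips.
Sum over k = 0,...,2: E = 35/35 + 35/34 + 35/33 = 3.090.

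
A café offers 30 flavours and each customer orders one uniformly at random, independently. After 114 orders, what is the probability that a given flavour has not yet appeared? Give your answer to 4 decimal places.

Each order misses the fixed flavour with probability (30-1)/30 = 29/30, independently.
P(still missing after 114) = (29/30)^114 = 0.02097.

0.0210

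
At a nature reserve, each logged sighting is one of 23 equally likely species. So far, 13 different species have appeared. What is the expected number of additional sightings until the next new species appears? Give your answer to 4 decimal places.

2.3000

The number of sightings until the next new species is geometric with success probability 10/23, so its mean is 23/10.
E = 23/10 = 2.30000.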